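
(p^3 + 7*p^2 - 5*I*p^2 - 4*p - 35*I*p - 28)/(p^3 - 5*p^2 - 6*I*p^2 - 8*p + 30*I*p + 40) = (p^2 + p*(7 - I) - 7*I)/(p^2 - p*(5 + 2*I) + 10*I)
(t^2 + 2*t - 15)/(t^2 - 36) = (t^2 + 2*t - 15)/(t^2 - 36)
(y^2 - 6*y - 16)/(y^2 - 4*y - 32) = (y + 2)/(y + 4)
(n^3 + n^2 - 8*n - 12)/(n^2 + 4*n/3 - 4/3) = 3*(n^2 - n - 6)/(3*n - 2)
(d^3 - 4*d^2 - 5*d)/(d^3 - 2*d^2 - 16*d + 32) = d*(d^2 - 4*d - 5)/(d^3 - 2*d^2 - 16*d + 32)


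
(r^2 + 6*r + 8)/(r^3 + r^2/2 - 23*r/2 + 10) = 2*(r + 2)/(2*r^2 - 7*r + 5)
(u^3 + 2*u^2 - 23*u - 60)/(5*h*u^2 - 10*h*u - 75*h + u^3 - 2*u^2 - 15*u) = (u + 4)/(5*h + u)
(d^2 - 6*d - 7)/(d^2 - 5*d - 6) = (d - 7)/(d - 6)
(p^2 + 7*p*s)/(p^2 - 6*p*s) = (p + 7*s)/(p - 6*s)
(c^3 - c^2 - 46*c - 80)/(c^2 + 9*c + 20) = (c^2 - 6*c - 16)/(c + 4)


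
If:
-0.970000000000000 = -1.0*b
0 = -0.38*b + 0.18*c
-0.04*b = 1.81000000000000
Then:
No Solution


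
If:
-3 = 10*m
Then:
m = -3/10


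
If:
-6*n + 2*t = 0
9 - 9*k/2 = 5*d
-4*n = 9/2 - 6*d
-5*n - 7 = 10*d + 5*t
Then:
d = 31/80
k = 113/72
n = -87/160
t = -261/160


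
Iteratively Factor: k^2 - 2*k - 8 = (k + 2)*(k - 4)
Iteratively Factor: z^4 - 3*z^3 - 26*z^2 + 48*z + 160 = (z + 4)*(z^3 - 7*z^2 + 2*z + 40) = (z - 4)*(z + 4)*(z^2 - 3*z - 10) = (z - 4)*(z + 2)*(z + 4)*(z - 5)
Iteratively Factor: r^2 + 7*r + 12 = (r + 4)*(r + 3)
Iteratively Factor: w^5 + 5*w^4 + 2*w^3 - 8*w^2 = (w + 2)*(w^4 + 3*w^3 - 4*w^2) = (w + 2)*(w + 4)*(w^3 - w^2) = w*(w + 2)*(w + 4)*(w^2 - w) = w*(w - 1)*(w + 2)*(w + 4)*(w)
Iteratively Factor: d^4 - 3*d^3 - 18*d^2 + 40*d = (d - 5)*(d^3 + 2*d^2 - 8*d) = (d - 5)*(d - 2)*(d^2 + 4*d) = (d - 5)*(d - 2)*(d + 4)*(d)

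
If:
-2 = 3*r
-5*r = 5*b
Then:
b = 2/3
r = -2/3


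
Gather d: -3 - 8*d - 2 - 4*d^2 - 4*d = -4*d^2 - 12*d - 5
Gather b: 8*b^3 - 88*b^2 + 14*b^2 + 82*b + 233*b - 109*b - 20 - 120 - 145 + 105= 8*b^3 - 74*b^2 + 206*b - 180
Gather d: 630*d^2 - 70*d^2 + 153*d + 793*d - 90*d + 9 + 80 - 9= 560*d^2 + 856*d + 80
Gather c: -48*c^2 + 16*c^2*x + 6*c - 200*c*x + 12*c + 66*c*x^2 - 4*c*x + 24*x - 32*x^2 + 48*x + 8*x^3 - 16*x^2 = c^2*(16*x - 48) + c*(66*x^2 - 204*x + 18) + 8*x^3 - 48*x^2 + 72*x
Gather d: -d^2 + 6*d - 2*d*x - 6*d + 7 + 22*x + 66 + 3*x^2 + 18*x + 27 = -d^2 - 2*d*x + 3*x^2 + 40*x + 100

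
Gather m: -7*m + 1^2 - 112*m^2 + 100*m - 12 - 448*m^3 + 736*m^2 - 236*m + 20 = -448*m^3 + 624*m^2 - 143*m + 9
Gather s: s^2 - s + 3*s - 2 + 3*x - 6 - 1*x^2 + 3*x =s^2 + 2*s - x^2 + 6*x - 8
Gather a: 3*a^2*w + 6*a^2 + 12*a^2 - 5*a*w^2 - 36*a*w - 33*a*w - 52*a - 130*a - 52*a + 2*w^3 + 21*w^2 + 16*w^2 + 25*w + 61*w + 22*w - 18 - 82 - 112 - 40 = a^2*(3*w + 18) + a*(-5*w^2 - 69*w - 234) + 2*w^3 + 37*w^2 + 108*w - 252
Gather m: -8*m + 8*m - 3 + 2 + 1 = 0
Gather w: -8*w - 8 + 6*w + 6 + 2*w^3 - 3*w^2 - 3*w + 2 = 2*w^3 - 3*w^2 - 5*w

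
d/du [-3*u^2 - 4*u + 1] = -6*u - 4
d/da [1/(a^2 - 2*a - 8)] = 2*(1 - a)/(-a^2 + 2*a + 8)^2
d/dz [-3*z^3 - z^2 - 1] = z*(-9*z - 2)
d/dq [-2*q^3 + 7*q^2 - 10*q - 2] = -6*q^2 + 14*q - 10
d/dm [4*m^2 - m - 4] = 8*m - 1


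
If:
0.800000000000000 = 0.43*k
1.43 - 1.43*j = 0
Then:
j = 1.00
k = 1.86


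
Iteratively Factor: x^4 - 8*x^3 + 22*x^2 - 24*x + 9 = (x - 3)*(x^3 - 5*x^2 + 7*x - 3) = (x - 3)*(x - 1)*(x^2 - 4*x + 3) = (x - 3)^2*(x - 1)*(x - 1)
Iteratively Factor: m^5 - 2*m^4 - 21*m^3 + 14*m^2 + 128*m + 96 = (m - 4)*(m^4 + 2*m^3 - 13*m^2 - 38*m - 24) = (m - 4)*(m + 1)*(m^3 + m^2 - 14*m - 24) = (m - 4)^2*(m + 1)*(m^2 + 5*m + 6) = (m - 4)^2*(m + 1)*(m + 2)*(m + 3)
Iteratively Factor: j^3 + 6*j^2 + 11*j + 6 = (j + 2)*(j^2 + 4*j + 3) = (j + 2)*(j + 3)*(j + 1)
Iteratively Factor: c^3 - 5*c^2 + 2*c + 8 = (c - 2)*(c^2 - 3*c - 4) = (c - 2)*(c + 1)*(c - 4)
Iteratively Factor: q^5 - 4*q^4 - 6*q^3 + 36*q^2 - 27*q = (q - 1)*(q^4 - 3*q^3 - 9*q^2 + 27*q) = (q - 3)*(q - 1)*(q^3 - 9*q) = q*(q - 3)*(q - 1)*(q^2 - 9) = q*(q - 3)^2*(q - 1)*(q + 3)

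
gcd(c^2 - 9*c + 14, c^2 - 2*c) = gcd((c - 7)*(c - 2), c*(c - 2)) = c - 2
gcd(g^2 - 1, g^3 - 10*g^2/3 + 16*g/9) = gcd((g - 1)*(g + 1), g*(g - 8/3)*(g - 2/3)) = 1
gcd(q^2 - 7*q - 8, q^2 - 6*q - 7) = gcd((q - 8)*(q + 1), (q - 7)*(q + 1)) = q + 1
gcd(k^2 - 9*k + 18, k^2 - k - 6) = k - 3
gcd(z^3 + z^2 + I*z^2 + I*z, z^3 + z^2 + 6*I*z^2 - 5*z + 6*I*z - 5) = z^2 + z*(1 + I) + I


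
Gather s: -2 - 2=-4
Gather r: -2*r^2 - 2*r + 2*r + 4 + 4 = 8 - 2*r^2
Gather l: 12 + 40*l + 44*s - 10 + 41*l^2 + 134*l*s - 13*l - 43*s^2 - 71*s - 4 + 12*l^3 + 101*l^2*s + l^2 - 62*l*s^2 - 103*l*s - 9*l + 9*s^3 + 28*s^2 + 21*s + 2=12*l^3 + l^2*(101*s + 42) + l*(-62*s^2 + 31*s + 18) + 9*s^3 - 15*s^2 - 6*s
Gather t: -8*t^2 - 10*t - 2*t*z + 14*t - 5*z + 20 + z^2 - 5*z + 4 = -8*t^2 + t*(4 - 2*z) + z^2 - 10*z + 24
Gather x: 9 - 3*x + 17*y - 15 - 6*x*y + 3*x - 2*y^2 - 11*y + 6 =-6*x*y - 2*y^2 + 6*y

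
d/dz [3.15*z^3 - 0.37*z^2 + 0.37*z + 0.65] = 9.45*z^2 - 0.74*z + 0.37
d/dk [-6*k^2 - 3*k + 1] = -12*k - 3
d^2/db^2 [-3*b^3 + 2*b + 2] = -18*b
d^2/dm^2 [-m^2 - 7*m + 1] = -2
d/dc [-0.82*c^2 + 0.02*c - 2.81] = 0.02 - 1.64*c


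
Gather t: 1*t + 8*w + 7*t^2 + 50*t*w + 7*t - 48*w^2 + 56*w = 7*t^2 + t*(50*w + 8) - 48*w^2 + 64*w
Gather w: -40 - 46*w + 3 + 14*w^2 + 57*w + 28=14*w^2 + 11*w - 9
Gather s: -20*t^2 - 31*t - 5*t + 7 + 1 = -20*t^2 - 36*t + 8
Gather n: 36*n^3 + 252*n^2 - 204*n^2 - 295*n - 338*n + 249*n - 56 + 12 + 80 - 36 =36*n^3 + 48*n^2 - 384*n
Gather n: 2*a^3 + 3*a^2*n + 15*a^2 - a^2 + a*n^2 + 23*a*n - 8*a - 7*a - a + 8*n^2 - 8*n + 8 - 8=2*a^3 + 14*a^2 - 16*a + n^2*(a + 8) + n*(3*a^2 + 23*a - 8)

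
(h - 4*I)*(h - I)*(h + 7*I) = h^3 + 2*I*h^2 + 31*h - 28*I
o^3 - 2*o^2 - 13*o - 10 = (o - 5)*(o + 1)*(o + 2)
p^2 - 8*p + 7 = (p - 7)*(p - 1)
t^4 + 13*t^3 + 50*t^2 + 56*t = t*(t + 2)*(t + 4)*(t + 7)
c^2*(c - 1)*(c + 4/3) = c^4 + c^3/3 - 4*c^2/3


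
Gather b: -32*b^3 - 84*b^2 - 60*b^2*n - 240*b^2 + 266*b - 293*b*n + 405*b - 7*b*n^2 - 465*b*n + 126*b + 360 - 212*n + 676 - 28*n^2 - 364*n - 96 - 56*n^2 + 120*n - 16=-32*b^3 + b^2*(-60*n - 324) + b*(-7*n^2 - 758*n + 797) - 84*n^2 - 456*n + 924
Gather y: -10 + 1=-9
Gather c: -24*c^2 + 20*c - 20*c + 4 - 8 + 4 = -24*c^2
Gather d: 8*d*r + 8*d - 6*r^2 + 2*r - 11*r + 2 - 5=d*(8*r + 8) - 6*r^2 - 9*r - 3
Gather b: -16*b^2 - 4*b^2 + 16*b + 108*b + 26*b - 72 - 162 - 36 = -20*b^2 + 150*b - 270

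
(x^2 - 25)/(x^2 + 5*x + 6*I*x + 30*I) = (x - 5)/(x + 6*I)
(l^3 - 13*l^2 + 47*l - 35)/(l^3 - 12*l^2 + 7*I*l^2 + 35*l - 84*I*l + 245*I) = (l - 1)/(l + 7*I)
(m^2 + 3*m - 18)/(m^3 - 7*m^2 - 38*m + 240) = (m - 3)/(m^2 - 13*m + 40)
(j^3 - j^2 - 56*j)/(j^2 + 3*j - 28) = j*(j - 8)/(j - 4)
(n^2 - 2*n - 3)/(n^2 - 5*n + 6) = (n + 1)/(n - 2)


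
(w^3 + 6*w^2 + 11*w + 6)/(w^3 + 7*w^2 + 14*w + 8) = (w + 3)/(w + 4)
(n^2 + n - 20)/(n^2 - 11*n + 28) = (n + 5)/(n - 7)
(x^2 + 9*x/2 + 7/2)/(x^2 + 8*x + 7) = (x + 7/2)/(x + 7)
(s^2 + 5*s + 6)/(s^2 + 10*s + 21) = (s + 2)/(s + 7)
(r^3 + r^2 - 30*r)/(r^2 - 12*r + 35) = r*(r + 6)/(r - 7)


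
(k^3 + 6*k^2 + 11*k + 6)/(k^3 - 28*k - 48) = (k^2 + 4*k + 3)/(k^2 - 2*k - 24)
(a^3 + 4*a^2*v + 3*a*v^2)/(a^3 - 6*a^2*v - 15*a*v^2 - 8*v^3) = a*(-a - 3*v)/(-a^2 + 7*a*v + 8*v^2)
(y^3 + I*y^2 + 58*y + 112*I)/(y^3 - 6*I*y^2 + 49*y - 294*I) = (y^2 - 6*I*y + 16)/(y^2 - 13*I*y - 42)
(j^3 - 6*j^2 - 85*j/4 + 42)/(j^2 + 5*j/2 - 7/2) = (j^2 - 19*j/2 + 12)/(j - 1)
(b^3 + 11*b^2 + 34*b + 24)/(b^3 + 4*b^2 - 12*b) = (b^2 + 5*b + 4)/(b*(b - 2))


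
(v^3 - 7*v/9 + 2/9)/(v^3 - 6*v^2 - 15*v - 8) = (v^2 - v + 2/9)/(v^2 - 7*v - 8)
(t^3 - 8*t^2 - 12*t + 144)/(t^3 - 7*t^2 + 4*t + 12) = (t^2 - 2*t - 24)/(t^2 - t - 2)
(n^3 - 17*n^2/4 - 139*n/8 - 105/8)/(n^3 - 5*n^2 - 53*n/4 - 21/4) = (4*n + 5)/(2*(2*n + 1))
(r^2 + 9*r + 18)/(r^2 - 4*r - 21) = (r + 6)/(r - 7)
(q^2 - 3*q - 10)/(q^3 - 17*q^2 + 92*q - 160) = (q + 2)/(q^2 - 12*q + 32)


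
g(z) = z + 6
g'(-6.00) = 1.00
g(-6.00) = 0.00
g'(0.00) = 1.00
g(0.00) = 6.00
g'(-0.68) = 1.00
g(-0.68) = 5.32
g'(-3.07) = 1.00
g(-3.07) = 2.93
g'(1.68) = 1.00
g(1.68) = 7.68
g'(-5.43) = 1.00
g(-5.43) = 0.57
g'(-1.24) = 1.00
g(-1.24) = 4.76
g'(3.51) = 1.00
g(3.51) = 9.51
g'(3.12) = 1.00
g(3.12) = 9.12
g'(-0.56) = 1.00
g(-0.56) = 5.44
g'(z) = 1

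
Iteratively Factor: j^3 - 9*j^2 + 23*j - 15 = (j - 1)*(j^2 - 8*j + 15) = (j - 5)*(j - 1)*(j - 3)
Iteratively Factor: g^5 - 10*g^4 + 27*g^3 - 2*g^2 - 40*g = (g - 2)*(g^4 - 8*g^3 + 11*g^2 + 20*g) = (g - 5)*(g - 2)*(g^3 - 3*g^2 - 4*g) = (g - 5)*(g - 2)*(g + 1)*(g^2 - 4*g) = (g - 5)*(g - 4)*(g - 2)*(g + 1)*(g)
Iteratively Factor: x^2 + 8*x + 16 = (x + 4)*(x + 4)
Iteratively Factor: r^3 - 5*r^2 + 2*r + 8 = (r - 2)*(r^2 - 3*r - 4) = (r - 4)*(r - 2)*(r + 1)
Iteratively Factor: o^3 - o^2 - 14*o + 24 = (o - 2)*(o^2 + o - 12) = (o - 2)*(o + 4)*(o - 3)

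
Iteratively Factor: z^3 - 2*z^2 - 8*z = (z + 2)*(z^2 - 4*z) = (z - 4)*(z + 2)*(z)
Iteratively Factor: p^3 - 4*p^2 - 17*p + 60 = (p + 4)*(p^2 - 8*p + 15) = (p - 3)*(p + 4)*(p - 5)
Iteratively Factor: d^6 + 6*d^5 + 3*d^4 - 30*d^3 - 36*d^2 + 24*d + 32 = (d + 1)*(d^5 + 5*d^4 - 2*d^3 - 28*d^2 - 8*d + 32) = (d + 1)*(d + 4)*(d^4 + d^3 - 6*d^2 - 4*d + 8) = (d + 1)*(d + 2)*(d + 4)*(d^3 - d^2 - 4*d + 4) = (d + 1)*(d + 2)^2*(d + 4)*(d^2 - 3*d + 2) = (d - 2)*(d + 1)*(d + 2)^2*(d + 4)*(d - 1)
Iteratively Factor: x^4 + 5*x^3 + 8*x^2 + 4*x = (x)*(x^3 + 5*x^2 + 8*x + 4) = x*(x + 2)*(x^2 + 3*x + 2) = x*(x + 2)^2*(x + 1)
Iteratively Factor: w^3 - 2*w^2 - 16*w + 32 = (w + 4)*(w^2 - 6*w + 8) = (w - 2)*(w + 4)*(w - 4)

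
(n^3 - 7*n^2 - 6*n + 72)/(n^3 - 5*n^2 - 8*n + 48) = (n - 6)/(n - 4)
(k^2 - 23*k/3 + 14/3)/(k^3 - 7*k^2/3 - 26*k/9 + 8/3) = 3*(k - 7)/(3*k^2 - 5*k - 12)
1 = 1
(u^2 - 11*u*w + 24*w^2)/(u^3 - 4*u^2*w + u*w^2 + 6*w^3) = (u - 8*w)/(u^2 - u*w - 2*w^2)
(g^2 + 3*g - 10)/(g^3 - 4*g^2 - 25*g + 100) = (g - 2)/(g^2 - 9*g + 20)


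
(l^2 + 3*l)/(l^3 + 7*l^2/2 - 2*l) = 2*(l + 3)/(2*l^2 + 7*l - 4)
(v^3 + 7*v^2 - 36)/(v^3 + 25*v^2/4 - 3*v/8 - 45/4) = 8*(v^2 + v - 6)/(8*v^2 + 2*v - 15)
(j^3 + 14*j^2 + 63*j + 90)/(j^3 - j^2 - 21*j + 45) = (j^2 + 9*j + 18)/(j^2 - 6*j + 9)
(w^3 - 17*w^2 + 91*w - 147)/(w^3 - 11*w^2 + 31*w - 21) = (w - 7)/(w - 1)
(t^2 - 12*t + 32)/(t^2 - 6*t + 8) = (t - 8)/(t - 2)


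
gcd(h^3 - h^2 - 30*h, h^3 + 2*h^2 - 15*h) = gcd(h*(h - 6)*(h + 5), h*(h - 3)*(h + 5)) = h^2 + 5*h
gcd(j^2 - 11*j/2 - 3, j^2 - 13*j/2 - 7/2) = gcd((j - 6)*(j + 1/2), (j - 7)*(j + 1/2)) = j + 1/2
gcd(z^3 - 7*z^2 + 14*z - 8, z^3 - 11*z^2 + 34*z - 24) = z^2 - 5*z + 4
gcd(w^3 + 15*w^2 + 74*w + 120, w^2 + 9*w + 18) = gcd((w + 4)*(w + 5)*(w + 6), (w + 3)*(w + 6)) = w + 6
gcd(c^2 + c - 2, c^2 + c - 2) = c^2 + c - 2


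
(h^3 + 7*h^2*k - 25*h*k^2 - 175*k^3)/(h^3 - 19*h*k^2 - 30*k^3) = (h^2 + 12*h*k + 35*k^2)/(h^2 + 5*h*k + 6*k^2)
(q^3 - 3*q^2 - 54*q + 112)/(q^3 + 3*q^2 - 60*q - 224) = (q - 2)/(q + 4)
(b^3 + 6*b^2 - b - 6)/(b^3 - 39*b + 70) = (b^3 + 6*b^2 - b - 6)/(b^3 - 39*b + 70)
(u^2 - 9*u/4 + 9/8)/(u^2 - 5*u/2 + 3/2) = (u - 3/4)/(u - 1)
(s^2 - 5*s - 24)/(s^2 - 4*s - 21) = (s - 8)/(s - 7)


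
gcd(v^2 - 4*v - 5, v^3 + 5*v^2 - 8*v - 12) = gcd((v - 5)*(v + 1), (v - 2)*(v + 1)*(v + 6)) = v + 1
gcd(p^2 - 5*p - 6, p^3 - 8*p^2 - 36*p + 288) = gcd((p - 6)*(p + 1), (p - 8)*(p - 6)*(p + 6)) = p - 6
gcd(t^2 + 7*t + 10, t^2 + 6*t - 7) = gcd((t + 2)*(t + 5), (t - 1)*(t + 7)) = 1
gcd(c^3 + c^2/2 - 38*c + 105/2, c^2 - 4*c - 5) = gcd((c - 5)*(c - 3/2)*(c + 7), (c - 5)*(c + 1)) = c - 5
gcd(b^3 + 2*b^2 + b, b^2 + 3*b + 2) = b + 1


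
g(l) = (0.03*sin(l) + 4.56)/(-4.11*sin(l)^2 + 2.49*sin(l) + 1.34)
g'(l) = (8.22*sin(l)*cos(l) - 2.49*cos(l))*(0.03*sin(l) + 4.56)/(-4.11*sin(l)^2 + 2.49*sin(l) + 1.34)^2 + 0.03*cos(l)/(-4.11*sin(l)^2 + 2.49*sin(l) + 1.34)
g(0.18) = 2.76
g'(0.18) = -1.65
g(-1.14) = -1.05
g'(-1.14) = -1.01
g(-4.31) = 30.29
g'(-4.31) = -397.48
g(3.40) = 10.46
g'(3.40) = 106.55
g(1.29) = -74.15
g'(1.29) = 1795.35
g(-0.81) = -1.73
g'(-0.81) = -3.86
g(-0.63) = -2.92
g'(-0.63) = -11.17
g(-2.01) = -1.06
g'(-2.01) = 1.05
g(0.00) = 3.40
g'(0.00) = -6.30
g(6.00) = 14.08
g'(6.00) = -199.96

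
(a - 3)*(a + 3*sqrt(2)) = a^2 - 3*a + 3*sqrt(2)*a - 9*sqrt(2)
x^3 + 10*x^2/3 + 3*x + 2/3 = (x + 1/3)*(x + 1)*(x + 2)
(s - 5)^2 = s^2 - 10*s + 25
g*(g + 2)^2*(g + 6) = g^4 + 10*g^3 + 28*g^2 + 24*g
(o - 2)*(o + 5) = o^2 + 3*o - 10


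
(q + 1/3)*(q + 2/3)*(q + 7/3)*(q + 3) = q^4 + 19*q^3/3 + 113*q^2/9 + 221*q/27 + 14/9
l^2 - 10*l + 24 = (l - 6)*(l - 4)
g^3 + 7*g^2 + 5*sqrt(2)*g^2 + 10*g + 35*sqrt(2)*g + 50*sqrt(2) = (g + 2)*(g + 5)*(g + 5*sqrt(2))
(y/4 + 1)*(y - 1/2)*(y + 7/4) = y^3/4 + 21*y^2/16 + 33*y/32 - 7/8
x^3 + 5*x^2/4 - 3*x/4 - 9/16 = (x - 3/4)*(x + 1/2)*(x + 3/2)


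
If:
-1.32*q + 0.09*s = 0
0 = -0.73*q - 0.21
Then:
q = -0.29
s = -4.22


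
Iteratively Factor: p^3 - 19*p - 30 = (p - 5)*(p^2 + 5*p + 6) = (p - 5)*(p + 3)*(p + 2)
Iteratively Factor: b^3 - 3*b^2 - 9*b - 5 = (b + 1)*(b^2 - 4*b - 5) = (b - 5)*(b + 1)*(b + 1)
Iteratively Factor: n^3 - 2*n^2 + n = (n - 1)*(n^2 - n) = (n - 1)^2*(n)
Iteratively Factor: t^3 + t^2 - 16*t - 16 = (t - 4)*(t^2 + 5*t + 4) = (t - 4)*(t + 4)*(t + 1)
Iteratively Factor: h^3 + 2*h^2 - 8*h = (h)*(h^2 + 2*h - 8) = h*(h + 4)*(h - 2)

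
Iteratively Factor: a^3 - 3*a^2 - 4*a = (a + 1)*(a^2 - 4*a) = a*(a + 1)*(a - 4)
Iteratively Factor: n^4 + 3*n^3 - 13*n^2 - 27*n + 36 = (n + 4)*(n^3 - n^2 - 9*n + 9) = (n + 3)*(n + 4)*(n^2 - 4*n + 3) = (n - 3)*(n + 3)*(n + 4)*(n - 1)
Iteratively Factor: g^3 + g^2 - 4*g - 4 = (g - 2)*(g^2 + 3*g + 2) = (g - 2)*(g + 1)*(g + 2)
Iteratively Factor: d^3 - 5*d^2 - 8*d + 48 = (d - 4)*(d^2 - d - 12) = (d - 4)*(d + 3)*(d - 4)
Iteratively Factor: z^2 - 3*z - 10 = (z - 5)*(z + 2)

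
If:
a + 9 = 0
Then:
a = -9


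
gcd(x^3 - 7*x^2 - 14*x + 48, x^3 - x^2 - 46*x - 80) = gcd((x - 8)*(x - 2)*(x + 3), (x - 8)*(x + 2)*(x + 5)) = x - 8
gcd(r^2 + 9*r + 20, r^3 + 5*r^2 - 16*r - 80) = r^2 + 9*r + 20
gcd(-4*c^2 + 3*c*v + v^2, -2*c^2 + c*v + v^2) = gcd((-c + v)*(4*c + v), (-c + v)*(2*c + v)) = -c + v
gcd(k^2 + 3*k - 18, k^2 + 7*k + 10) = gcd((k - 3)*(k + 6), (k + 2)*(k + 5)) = 1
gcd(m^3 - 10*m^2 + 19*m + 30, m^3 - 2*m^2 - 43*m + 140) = m - 5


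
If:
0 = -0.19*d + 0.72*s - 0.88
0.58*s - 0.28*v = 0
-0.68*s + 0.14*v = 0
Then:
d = -4.63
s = 0.00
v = 0.00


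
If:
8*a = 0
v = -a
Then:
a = 0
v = 0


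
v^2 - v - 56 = (v - 8)*(v + 7)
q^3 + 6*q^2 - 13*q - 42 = (q - 3)*(q + 2)*(q + 7)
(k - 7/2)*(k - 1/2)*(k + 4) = k^3 - 57*k/4 + 7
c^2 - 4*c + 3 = (c - 3)*(c - 1)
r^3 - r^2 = r^2*(r - 1)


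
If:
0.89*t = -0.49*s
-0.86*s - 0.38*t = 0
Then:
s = 0.00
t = 0.00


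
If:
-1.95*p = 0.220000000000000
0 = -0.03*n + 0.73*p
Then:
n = -2.75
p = -0.11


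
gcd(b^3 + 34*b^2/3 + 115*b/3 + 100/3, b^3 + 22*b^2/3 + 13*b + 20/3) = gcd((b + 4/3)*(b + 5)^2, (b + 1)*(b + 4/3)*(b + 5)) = b^2 + 19*b/3 + 20/3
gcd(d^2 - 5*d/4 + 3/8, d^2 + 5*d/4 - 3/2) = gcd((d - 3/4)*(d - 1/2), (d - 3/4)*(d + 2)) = d - 3/4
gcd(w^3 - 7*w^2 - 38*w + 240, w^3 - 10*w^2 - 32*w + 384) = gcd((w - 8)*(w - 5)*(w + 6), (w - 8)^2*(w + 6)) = w^2 - 2*w - 48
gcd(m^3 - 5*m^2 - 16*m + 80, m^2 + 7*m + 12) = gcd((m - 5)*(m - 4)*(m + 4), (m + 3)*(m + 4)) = m + 4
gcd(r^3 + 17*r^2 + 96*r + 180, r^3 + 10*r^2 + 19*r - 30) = r^2 + 11*r + 30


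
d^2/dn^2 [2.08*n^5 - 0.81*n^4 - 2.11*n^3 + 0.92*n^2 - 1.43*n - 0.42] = 41.6*n^3 - 9.72*n^2 - 12.66*n + 1.84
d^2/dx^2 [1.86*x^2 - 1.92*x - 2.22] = 3.72000000000000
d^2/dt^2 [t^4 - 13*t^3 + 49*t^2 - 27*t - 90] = 12*t^2 - 78*t + 98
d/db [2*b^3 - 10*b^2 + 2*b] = 6*b^2 - 20*b + 2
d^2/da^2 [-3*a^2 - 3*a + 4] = -6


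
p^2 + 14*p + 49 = (p + 7)^2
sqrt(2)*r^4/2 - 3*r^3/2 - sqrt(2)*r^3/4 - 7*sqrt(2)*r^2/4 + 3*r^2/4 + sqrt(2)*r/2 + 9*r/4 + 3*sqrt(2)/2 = (r/2 + 1/2)*(r - 3/2)*(r - 2*sqrt(2))*(sqrt(2)*r + 1)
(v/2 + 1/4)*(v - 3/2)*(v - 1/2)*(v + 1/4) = v^4/2 - 5*v^3/8 - 5*v^2/16 + 5*v/32 + 3/64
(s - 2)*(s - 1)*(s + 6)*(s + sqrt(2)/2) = s^4 + sqrt(2)*s^3/2 + 3*s^3 - 16*s^2 + 3*sqrt(2)*s^2/2 - 8*sqrt(2)*s + 12*s + 6*sqrt(2)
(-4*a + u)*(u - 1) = -4*a*u + 4*a + u^2 - u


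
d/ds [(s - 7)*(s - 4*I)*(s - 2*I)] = 3*s^2 + s*(-14 - 12*I) - 8 + 42*I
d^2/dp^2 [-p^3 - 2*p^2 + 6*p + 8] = -6*p - 4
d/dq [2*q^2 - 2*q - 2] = 4*q - 2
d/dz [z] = 1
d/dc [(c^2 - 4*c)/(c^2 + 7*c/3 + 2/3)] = 3*(19*c^2 + 4*c - 8)/(9*c^4 + 42*c^3 + 61*c^2 + 28*c + 4)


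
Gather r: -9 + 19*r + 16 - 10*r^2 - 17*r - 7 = -10*r^2 + 2*r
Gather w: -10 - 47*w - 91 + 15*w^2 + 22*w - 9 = 15*w^2 - 25*w - 110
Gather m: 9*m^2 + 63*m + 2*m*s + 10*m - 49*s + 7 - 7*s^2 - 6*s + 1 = 9*m^2 + m*(2*s + 73) - 7*s^2 - 55*s + 8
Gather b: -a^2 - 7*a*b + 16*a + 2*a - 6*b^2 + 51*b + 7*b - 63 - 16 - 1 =-a^2 + 18*a - 6*b^2 + b*(58 - 7*a) - 80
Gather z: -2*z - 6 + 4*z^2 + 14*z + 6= 4*z^2 + 12*z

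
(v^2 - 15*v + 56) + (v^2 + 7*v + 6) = 2*v^2 - 8*v + 62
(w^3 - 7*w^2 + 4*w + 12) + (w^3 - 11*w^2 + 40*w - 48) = 2*w^3 - 18*w^2 + 44*w - 36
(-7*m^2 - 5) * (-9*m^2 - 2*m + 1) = 63*m^4 + 14*m^3 + 38*m^2 + 10*m - 5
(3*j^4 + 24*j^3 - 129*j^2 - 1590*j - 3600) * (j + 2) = 3*j^5 + 30*j^4 - 81*j^3 - 1848*j^2 - 6780*j - 7200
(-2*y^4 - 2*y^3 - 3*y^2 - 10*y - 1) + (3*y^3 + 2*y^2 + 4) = -2*y^4 + y^3 - y^2 - 10*y + 3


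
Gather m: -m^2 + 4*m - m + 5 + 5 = -m^2 + 3*m + 10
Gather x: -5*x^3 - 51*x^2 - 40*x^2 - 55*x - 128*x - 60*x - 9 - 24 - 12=-5*x^3 - 91*x^2 - 243*x - 45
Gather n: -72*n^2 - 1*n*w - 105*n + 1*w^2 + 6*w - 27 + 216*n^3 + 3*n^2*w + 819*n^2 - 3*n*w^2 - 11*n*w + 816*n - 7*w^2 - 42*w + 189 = 216*n^3 + n^2*(3*w + 747) + n*(-3*w^2 - 12*w + 711) - 6*w^2 - 36*w + 162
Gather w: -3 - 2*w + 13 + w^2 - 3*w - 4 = w^2 - 5*w + 6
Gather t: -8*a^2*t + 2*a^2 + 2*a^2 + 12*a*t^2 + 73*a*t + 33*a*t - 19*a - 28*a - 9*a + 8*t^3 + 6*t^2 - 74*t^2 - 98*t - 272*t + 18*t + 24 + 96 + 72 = 4*a^2 - 56*a + 8*t^3 + t^2*(12*a - 68) + t*(-8*a^2 + 106*a - 352) + 192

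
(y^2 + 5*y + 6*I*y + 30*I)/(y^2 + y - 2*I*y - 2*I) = (y^2 + y*(5 + 6*I) + 30*I)/(y^2 + y*(1 - 2*I) - 2*I)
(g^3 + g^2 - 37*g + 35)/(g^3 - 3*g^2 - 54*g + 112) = (g^2 - 6*g + 5)/(g^2 - 10*g + 16)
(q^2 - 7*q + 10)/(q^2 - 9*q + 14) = (q - 5)/(q - 7)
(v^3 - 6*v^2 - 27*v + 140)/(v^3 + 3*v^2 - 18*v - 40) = (v - 7)/(v + 2)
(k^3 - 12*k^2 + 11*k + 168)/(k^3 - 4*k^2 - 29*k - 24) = (k - 7)/(k + 1)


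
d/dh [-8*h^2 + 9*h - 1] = 9 - 16*h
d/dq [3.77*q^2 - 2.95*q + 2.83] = 7.54*q - 2.95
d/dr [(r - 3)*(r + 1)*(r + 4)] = 3*r^2 + 4*r - 11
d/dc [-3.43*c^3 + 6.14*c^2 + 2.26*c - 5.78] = -10.29*c^2 + 12.28*c + 2.26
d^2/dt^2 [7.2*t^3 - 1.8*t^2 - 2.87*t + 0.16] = 43.2*t - 3.6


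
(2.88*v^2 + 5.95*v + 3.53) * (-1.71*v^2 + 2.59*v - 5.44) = -4.9248*v^4 - 2.7153*v^3 - 6.293*v^2 - 23.2253*v - 19.2032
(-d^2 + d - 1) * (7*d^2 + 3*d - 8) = -7*d^4 + 4*d^3 + 4*d^2 - 11*d + 8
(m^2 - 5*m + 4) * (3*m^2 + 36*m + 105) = 3*m^4 + 21*m^3 - 63*m^2 - 381*m + 420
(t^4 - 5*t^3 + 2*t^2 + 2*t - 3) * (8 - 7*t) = -7*t^5 + 43*t^4 - 54*t^3 + 2*t^2 + 37*t - 24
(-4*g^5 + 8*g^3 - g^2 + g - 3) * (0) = 0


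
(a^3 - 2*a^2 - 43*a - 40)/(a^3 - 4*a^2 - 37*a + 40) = (a + 1)/(a - 1)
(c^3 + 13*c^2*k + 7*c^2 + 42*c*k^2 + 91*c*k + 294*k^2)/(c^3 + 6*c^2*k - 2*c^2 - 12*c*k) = (c^2 + 7*c*k + 7*c + 49*k)/(c*(c - 2))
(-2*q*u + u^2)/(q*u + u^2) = (-2*q + u)/(q + u)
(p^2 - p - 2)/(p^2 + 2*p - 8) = (p + 1)/(p + 4)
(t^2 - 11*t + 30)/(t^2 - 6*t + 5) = (t - 6)/(t - 1)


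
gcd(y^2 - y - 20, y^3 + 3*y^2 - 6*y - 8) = y + 4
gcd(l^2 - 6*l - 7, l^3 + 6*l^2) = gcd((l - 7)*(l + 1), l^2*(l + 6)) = 1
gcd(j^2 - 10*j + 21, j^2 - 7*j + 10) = 1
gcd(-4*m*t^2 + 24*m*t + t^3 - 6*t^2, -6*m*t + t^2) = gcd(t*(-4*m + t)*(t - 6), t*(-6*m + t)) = t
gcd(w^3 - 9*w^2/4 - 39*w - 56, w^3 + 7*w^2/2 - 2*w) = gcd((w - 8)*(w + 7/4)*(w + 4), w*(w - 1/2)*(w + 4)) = w + 4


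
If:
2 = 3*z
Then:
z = 2/3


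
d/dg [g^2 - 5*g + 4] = 2*g - 5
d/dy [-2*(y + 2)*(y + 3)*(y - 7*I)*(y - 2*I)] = -8*y^3 + y^2*(-30 + 54*I) + y*(32 + 180*I) + 140 + 108*I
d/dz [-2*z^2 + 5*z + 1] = 5 - 4*z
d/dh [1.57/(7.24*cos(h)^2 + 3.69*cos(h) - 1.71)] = (22.7336*cos(h) + 5.7933)*sin(h)/(7.24*cos(h)^2 + 3.69*cos(h) - 1.71)^2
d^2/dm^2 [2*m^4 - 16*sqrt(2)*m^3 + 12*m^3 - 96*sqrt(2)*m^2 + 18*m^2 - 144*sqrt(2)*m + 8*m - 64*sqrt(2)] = 24*m^2 - 96*sqrt(2)*m + 72*m - 192*sqrt(2) + 36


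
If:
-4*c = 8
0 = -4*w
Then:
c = -2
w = 0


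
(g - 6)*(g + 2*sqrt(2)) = g^2 - 6*g + 2*sqrt(2)*g - 12*sqrt(2)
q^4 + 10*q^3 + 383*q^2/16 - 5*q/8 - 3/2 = (q - 1/4)*(q + 1/4)*(q + 4)*(q + 6)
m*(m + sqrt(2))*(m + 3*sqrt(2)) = m^3 + 4*sqrt(2)*m^2 + 6*m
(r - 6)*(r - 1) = r^2 - 7*r + 6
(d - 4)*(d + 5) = d^2 + d - 20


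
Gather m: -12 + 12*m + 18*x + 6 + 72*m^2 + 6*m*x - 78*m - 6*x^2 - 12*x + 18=72*m^2 + m*(6*x - 66) - 6*x^2 + 6*x + 12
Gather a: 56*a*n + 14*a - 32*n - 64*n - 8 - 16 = a*(56*n + 14) - 96*n - 24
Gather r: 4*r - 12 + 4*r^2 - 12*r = 4*r^2 - 8*r - 12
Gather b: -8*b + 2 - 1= 1 - 8*b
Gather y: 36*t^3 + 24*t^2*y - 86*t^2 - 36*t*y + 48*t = 36*t^3 - 86*t^2 + 48*t + y*(24*t^2 - 36*t)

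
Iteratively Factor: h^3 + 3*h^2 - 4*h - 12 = (h + 3)*(h^2 - 4) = (h + 2)*(h + 3)*(h - 2)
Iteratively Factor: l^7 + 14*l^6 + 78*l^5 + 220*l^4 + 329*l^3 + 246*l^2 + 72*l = (l + 4)*(l^6 + 10*l^5 + 38*l^4 + 68*l^3 + 57*l^2 + 18*l) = l*(l + 4)*(l^5 + 10*l^4 + 38*l^3 + 68*l^2 + 57*l + 18) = l*(l + 2)*(l + 4)*(l^4 + 8*l^3 + 22*l^2 + 24*l + 9) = l*(l + 1)*(l + 2)*(l + 4)*(l^3 + 7*l^2 + 15*l + 9) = l*(l + 1)*(l + 2)*(l + 3)*(l + 4)*(l^2 + 4*l + 3) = l*(l + 1)^2*(l + 2)*(l + 3)*(l + 4)*(l + 3)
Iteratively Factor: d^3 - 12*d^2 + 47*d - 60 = (d - 5)*(d^2 - 7*d + 12) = (d - 5)*(d - 3)*(d - 4)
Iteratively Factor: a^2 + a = (a)*(a + 1)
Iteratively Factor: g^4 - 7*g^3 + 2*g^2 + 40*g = (g - 5)*(g^3 - 2*g^2 - 8*g) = (g - 5)*(g - 4)*(g^2 + 2*g) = g*(g - 5)*(g - 4)*(g + 2)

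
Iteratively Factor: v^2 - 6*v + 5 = (v - 5)*(v - 1)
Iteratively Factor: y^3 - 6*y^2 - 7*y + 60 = (y - 4)*(y^2 - 2*y - 15) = (y - 5)*(y - 4)*(y + 3)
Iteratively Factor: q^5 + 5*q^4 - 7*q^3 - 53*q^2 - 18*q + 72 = (q + 4)*(q^4 + q^3 - 11*q^2 - 9*q + 18) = (q + 2)*(q + 4)*(q^3 - q^2 - 9*q + 9) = (q - 3)*(q + 2)*(q + 4)*(q^2 + 2*q - 3) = (q - 3)*(q - 1)*(q + 2)*(q + 4)*(q + 3)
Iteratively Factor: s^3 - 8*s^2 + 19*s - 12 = (s - 4)*(s^2 - 4*s + 3) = (s - 4)*(s - 3)*(s - 1)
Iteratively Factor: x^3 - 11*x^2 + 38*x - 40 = (x - 2)*(x^2 - 9*x + 20) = (x - 5)*(x - 2)*(x - 4)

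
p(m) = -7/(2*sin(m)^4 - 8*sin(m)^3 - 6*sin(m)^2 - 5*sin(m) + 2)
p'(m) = -7*(-8*sin(m)^3*cos(m) + 24*sin(m)^2*cos(m) + 12*sin(m)*cos(m) + 5*cos(m))/(2*sin(m)^4 - 8*sin(m)^3 - 6*sin(m)^2 - 5*sin(m) + 2)^2 = 7*(8*sin(m)^3 - 24*sin(m)^2 - 12*sin(m) - 5)*cos(m)/(-2*sin(m)^4 + 8*sin(m)^3 + 6*sin(m)^2 + 5*sin(m) - 2)^2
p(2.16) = 0.70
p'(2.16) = 1.06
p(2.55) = 1.82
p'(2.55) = 6.97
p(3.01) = -5.72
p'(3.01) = 32.33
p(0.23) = -15.25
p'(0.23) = -287.69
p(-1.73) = -0.65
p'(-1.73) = 0.24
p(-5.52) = 1.08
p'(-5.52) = -2.64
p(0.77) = 1.06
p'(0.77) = -2.56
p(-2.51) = -1.47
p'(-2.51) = 1.99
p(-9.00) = -1.91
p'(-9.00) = 2.23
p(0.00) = -3.50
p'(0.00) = -8.75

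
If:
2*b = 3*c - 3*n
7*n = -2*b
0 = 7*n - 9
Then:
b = -9/2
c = -12/7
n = 9/7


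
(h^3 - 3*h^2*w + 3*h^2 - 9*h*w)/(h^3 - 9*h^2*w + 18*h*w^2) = (-h - 3)/(-h + 6*w)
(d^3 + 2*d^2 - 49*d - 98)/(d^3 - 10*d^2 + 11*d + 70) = (d + 7)/(d - 5)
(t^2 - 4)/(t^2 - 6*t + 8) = (t + 2)/(t - 4)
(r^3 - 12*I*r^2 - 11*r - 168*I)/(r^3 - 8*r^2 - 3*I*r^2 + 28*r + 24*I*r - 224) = (r^2 - 5*I*r + 24)/(r^2 + 4*r*(-2 + I) - 32*I)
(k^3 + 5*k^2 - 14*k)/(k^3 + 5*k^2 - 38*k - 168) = k*(k - 2)/(k^2 - 2*k - 24)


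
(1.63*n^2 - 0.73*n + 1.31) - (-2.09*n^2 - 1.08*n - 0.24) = 3.72*n^2 + 0.35*n + 1.55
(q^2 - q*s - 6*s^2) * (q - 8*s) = q^3 - 9*q^2*s + 2*q*s^2 + 48*s^3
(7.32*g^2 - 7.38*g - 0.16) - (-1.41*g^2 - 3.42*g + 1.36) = 8.73*g^2 - 3.96*g - 1.52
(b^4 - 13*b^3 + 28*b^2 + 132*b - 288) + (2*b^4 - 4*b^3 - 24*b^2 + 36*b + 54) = 3*b^4 - 17*b^3 + 4*b^2 + 168*b - 234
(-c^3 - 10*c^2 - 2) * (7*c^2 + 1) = -7*c^5 - 70*c^4 - c^3 - 24*c^2 - 2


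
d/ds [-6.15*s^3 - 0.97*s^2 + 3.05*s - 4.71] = -18.45*s^2 - 1.94*s + 3.05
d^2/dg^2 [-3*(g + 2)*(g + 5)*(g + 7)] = -18*g - 84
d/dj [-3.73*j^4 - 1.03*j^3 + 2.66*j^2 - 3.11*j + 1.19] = -14.92*j^3 - 3.09*j^2 + 5.32*j - 3.11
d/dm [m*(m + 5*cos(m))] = -5*m*sin(m) + 2*m + 5*cos(m)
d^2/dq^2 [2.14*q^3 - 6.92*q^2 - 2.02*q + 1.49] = 12.84*q - 13.84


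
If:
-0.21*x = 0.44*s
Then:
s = -0.477272727272727*x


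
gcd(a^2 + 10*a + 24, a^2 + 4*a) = a + 4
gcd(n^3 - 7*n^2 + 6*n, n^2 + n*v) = n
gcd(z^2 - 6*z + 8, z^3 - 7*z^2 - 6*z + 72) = z - 4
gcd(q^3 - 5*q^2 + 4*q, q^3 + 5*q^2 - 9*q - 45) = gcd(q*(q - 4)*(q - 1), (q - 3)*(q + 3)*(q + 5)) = 1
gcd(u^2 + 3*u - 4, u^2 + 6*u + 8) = u + 4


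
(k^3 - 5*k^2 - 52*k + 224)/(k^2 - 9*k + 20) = (k^2 - k - 56)/(k - 5)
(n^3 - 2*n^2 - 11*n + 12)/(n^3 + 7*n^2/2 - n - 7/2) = 2*(n^2 - n - 12)/(2*n^2 + 9*n + 7)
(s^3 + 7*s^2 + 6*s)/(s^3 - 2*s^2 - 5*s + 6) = s*(s^2 + 7*s + 6)/(s^3 - 2*s^2 - 5*s + 6)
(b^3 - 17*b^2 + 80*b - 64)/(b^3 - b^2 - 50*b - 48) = (b^2 - 9*b + 8)/(b^2 + 7*b + 6)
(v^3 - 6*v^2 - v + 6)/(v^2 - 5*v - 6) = v - 1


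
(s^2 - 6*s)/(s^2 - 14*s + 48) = s/(s - 8)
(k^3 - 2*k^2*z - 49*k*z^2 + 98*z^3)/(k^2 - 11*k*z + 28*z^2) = (-k^2 - 5*k*z + 14*z^2)/(-k + 4*z)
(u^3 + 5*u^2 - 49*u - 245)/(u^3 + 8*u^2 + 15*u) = (u^2 - 49)/(u*(u + 3))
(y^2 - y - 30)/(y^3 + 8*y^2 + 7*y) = (y^2 - y - 30)/(y*(y^2 + 8*y + 7))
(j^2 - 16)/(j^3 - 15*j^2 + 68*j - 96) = (j + 4)/(j^2 - 11*j + 24)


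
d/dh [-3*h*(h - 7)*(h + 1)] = -9*h^2 + 36*h + 21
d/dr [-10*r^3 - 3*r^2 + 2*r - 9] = -30*r^2 - 6*r + 2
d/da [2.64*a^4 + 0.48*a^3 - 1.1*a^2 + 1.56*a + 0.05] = 10.56*a^3 + 1.44*a^2 - 2.2*a + 1.56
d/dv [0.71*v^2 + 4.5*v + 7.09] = 1.42*v + 4.5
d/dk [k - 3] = 1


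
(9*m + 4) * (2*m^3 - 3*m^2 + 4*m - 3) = 18*m^4 - 19*m^3 + 24*m^2 - 11*m - 12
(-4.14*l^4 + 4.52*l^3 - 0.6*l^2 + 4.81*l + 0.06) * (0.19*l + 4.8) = -0.7866*l^5 - 19.0132*l^4 + 21.582*l^3 - 1.9661*l^2 + 23.0994*l + 0.288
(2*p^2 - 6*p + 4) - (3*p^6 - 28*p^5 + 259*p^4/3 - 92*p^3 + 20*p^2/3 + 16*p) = -3*p^6 + 28*p^5 - 259*p^4/3 + 92*p^3 - 14*p^2/3 - 22*p + 4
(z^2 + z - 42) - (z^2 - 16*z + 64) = 17*z - 106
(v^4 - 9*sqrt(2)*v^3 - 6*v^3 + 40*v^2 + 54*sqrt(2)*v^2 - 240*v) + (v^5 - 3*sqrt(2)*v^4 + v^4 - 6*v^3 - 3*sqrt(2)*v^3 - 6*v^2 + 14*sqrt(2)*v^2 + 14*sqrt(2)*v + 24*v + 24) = v^5 - 3*sqrt(2)*v^4 + 2*v^4 - 12*sqrt(2)*v^3 - 12*v^3 + 34*v^2 + 68*sqrt(2)*v^2 - 216*v + 14*sqrt(2)*v + 24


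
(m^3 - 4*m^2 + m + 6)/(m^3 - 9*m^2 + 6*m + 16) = (m - 3)/(m - 8)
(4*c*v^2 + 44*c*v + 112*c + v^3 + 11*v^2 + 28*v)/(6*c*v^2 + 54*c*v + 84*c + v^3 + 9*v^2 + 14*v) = (4*c*v + 16*c + v^2 + 4*v)/(6*c*v + 12*c + v^2 + 2*v)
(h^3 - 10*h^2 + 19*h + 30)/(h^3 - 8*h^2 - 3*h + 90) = (h + 1)/(h + 3)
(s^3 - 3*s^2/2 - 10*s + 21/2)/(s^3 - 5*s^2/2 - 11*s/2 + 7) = (s + 3)/(s + 2)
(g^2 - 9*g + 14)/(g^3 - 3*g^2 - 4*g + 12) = (g - 7)/(g^2 - g - 6)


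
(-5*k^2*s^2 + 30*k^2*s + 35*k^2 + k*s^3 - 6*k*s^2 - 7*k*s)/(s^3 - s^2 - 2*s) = k*(-5*k*s + 35*k + s^2 - 7*s)/(s*(s - 2))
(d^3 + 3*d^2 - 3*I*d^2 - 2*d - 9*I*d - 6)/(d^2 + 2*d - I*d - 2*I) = (d^2 + d*(3 - 2*I) - 6*I)/(d + 2)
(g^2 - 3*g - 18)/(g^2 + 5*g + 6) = (g - 6)/(g + 2)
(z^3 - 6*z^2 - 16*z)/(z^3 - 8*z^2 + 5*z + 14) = z*(z^2 - 6*z - 16)/(z^3 - 8*z^2 + 5*z + 14)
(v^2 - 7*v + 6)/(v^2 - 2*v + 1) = (v - 6)/(v - 1)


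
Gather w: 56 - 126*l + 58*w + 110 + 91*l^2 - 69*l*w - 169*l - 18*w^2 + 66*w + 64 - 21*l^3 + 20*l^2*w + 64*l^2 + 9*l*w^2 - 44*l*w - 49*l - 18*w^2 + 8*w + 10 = -21*l^3 + 155*l^2 - 344*l + w^2*(9*l - 36) + w*(20*l^2 - 113*l + 132) + 240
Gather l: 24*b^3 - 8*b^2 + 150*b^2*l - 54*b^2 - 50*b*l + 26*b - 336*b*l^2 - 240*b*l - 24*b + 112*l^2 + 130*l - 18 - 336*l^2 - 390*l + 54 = 24*b^3 - 62*b^2 + 2*b + l^2*(-336*b - 224) + l*(150*b^2 - 290*b - 260) + 36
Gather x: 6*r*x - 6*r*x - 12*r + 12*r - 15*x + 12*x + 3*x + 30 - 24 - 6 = 0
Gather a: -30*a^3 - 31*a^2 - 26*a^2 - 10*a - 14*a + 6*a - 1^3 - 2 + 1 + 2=-30*a^3 - 57*a^2 - 18*a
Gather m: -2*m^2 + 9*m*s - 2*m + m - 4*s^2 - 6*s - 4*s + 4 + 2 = -2*m^2 + m*(9*s - 1) - 4*s^2 - 10*s + 6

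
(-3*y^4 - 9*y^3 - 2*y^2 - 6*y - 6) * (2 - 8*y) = 24*y^5 + 66*y^4 - 2*y^3 + 44*y^2 + 36*y - 12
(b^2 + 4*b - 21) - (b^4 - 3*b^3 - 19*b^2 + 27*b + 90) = -b^4 + 3*b^3 + 20*b^2 - 23*b - 111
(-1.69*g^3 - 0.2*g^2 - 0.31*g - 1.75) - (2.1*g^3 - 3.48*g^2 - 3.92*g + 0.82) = -3.79*g^3 + 3.28*g^2 + 3.61*g - 2.57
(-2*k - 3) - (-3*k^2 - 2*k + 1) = 3*k^2 - 4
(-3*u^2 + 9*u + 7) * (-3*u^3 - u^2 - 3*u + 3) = 9*u^5 - 24*u^4 - 21*u^3 - 43*u^2 + 6*u + 21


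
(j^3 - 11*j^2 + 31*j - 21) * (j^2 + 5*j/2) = j^5 - 17*j^4/2 + 7*j^3/2 + 113*j^2/2 - 105*j/2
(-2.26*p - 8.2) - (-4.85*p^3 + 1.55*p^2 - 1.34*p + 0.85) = 4.85*p^3 - 1.55*p^2 - 0.92*p - 9.05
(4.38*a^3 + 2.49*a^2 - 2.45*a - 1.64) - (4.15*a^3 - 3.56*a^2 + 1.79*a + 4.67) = 0.23*a^3 + 6.05*a^2 - 4.24*a - 6.31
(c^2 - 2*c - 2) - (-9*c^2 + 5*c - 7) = 10*c^2 - 7*c + 5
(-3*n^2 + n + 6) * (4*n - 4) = -12*n^3 + 16*n^2 + 20*n - 24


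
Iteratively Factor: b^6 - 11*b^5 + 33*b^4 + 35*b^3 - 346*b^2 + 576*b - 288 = (b - 3)*(b^5 - 8*b^4 + 9*b^3 + 62*b^2 - 160*b + 96) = (b - 4)*(b - 3)*(b^4 - 4*b^3 - 7*b^2 + 34*b - 24) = (b - 4)*(b - 3)*(b - 1)*(b^3 - 3*b^2 - 10*b + 24) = (b - 4)*(b - 3)*(b - 2)*(b - 1)*(b^2 - b - 12) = (b - 4)*(b - 3)*(b - 2)*(b - 1)*(b + 3)*(b - 4)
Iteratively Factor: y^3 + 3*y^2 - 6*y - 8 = (y + 1)*(y^2 + 2*y - 8) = (y - 2)*(y + 1)*(y + 4)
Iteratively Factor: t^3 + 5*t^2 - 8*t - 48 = (t - 3)*(t^2 + 8*t + 16) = (t - 3)*(t + 4)*(t + 4)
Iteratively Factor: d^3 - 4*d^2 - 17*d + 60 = (d - 5)*(d^2 + d - 12) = (d - 5)*(d + 4)*(d - 3)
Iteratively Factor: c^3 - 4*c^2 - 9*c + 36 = (c - 4)*(c^2 - 9) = (c - 4)*(c - 3)*(c + 3)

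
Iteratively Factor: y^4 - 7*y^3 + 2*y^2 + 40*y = (y + 2)*(y^3 - 9*y^2 + 20*y) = (y - 4)*(y + 2)*(y^2 - 5*y) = y*(y - 4)*(y + 2)*(y - 5)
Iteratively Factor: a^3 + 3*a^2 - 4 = (a - 1)*(a^2 + 4*a + 4) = (a - 1)*(a + 2)*(a + 2)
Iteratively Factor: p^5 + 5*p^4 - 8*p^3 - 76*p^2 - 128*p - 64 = (p + 2)*(p^4 + 3*p^3 - 14*p^2 - 48*p - 32) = (p + 2)*(p + 4)*(p^3 - p^2 - 10*p - 8) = (p + 1)*(p + 2)*(p + 4)*(p^2 - 2*p - 8) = (p - 4)*(p + 1)*(p + 2)*(p + 4)*(p + 2)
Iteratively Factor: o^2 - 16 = (o - 4)*(o + 4)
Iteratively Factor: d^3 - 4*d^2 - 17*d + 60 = (d - 5)*(d^2 + d - 12) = (d - 5)*(d + 4)*(d - 3)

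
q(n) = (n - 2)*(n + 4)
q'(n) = 2*n + 2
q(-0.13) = -8.24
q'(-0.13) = 1.74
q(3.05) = 7.40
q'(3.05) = 8.10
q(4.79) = 24.52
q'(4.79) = 11.58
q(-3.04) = -4.84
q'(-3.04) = -4.08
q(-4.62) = 4.10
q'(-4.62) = -7.24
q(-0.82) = -8.97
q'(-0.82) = 0.36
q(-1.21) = -8.96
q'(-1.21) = -0.42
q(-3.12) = -4.51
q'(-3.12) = -4.24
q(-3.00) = -5.00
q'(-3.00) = -4.00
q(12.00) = 160.00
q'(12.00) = 26.00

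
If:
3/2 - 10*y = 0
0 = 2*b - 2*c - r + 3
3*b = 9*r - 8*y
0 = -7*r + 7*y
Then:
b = 1/20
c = 59/40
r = 3/20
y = 3/20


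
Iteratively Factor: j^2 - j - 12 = (j + 3)*(j - 4)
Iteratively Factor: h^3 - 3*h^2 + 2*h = (h - 1)*(h^2 - 2*h) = (h - 2)*(h - 1)*(h)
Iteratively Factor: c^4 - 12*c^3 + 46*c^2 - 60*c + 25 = (c - 5)*(c^3 - 7*c^2 + 11*c - 5) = (c - 5)^2*(c^2 - 2*c + 1) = (c - 5)^2*(c - 1)*(c - 1)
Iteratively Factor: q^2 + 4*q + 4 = (q + 2)*(q + 2)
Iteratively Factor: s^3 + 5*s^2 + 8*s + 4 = (s + 1)*(s^2 + 4*s + 4) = (s + 1)*(s + 2)*(s + 2)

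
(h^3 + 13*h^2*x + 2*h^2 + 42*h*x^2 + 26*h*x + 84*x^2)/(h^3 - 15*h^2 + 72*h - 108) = (h^3 + 13*h^2*x + 2*h^2 + 42*h*x^2 + 26*h*x + 84*x^2)/(h^3 - 15*h^2 + 72*h - 108)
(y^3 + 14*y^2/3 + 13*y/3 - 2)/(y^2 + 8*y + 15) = (3*y^2 + 5*y - 2)/(3*(y + 5))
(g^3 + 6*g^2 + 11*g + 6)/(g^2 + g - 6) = (g^2 + 3*g + 2)/(g - 2)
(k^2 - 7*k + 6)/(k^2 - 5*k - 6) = (k - 1)/(k + 1)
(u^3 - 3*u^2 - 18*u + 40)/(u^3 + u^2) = (u^3 - 3*u^2 - 18*u + 40)/(u^2*(u + 1))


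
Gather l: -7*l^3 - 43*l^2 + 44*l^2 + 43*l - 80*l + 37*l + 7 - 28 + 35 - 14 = -7*l^3 + l^2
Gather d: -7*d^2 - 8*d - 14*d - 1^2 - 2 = -7*d^2 - 22*d - 3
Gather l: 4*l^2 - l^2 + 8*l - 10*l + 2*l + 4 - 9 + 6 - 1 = 3*l^2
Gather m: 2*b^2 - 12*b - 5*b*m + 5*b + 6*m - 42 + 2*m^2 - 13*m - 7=2*b^2 - 7*b + 2*m^2 + m*(-5*b - 7) - 49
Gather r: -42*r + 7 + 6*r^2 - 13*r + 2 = 6*r^2 - 55*r + 9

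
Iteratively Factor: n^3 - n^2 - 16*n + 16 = (n - 4)*(n^2 + 3*n - 4) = (n - 4)*(n + 4)*(n - 1)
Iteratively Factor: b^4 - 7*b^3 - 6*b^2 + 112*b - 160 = (b - 2)*(b^3 - 5*b^2 - 16*b + 80) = (b - 4)*(b - 2)*(b^2 - b - 20) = (b - 4)*(b - 2)*(b + 4)*(b - 5)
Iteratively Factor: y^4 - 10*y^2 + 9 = (y - 3)*(y^3 + 3*y^2 - y - 3) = (y - 3)*(y + 3)*(y^2 - 1) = (y - 3)*(y - 1)*(y + 3)*(y + 1)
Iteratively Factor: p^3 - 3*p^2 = (p)*(p^2 - 3*p) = p^2*(p - 3)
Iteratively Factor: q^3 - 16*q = (q - 4)*(q^2 + 4*q) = q*(q - 4)*(q + 4)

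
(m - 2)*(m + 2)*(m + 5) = m^3 + 5*m^2 - 4*m - 20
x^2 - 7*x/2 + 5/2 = (x - 5/2)*(x - 1)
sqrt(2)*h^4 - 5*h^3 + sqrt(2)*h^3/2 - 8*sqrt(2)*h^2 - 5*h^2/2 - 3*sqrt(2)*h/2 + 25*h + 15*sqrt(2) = (h - 2)*(h + 5/2)*(h - 3*sqrt(2))*(sqrt(2)*h + 1)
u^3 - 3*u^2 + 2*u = u*(u - 2)*(u - 1)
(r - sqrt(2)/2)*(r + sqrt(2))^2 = r^3 + 3*sqrt(2)*r^2/2 - sqrt(2)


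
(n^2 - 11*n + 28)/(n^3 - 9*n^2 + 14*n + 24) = (n - 7)/(n^2 - 5*n - 6)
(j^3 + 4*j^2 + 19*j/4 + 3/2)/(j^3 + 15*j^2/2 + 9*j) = (j^2 + 5*j/2 + 1)/(j*(j + 6))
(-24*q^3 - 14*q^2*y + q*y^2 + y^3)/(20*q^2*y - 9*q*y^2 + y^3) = (6*q^2 + 5*q*y + y^2)/(y*(-5*q + y))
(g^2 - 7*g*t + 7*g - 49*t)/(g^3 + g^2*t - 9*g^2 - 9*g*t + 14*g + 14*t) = (g^2 - 7*g*t + 7*g - 49*t)/(g^3 + g^2*t - 9*g^2 - 9*g*t + 14*g + 14*t)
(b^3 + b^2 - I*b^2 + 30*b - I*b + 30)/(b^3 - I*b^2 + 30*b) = (b + 1)/b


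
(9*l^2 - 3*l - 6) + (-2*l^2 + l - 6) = 7*l^2 - 2*l - 12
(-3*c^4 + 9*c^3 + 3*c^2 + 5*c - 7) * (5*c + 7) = -15*c^5 + 24*c^4 + 78*c^3 + 46*c^2 - 49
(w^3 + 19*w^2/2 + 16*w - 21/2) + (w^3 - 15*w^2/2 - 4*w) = 2*w^3 + 2*w^2 + 12*w - 21/2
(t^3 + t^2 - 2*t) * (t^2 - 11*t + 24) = t^5 - 10*t^4 + 11*t^3 + 46*t^2 - 48*t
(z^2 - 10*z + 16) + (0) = z^2 - 10*z + 16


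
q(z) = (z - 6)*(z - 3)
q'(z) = 2*z - 9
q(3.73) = -1.66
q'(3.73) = -1.54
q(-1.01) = 28.11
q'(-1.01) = -11.02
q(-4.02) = 70.34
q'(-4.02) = -17.04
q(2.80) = 0.64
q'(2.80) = -3.40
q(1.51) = 6.69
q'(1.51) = -5.98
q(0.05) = 17.55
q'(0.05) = -8.90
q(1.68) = 5.70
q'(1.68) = -5.64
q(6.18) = 0.57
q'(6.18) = 3.36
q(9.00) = 18.00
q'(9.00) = 9.00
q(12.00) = 54.00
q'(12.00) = 15.00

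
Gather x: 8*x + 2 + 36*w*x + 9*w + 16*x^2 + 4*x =9*w + 16*x^2 + x*(36*w + 12) + 2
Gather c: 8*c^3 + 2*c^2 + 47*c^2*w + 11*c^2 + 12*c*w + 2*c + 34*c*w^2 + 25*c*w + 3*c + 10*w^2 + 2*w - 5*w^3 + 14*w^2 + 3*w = 8*c^3 + c^2*(47*w + 13) + c*(34*w^2 + 37*w + 5) - 5*w^3 + 24*w^2 + 5*w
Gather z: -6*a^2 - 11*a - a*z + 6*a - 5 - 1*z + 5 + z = -6*a^2 - a*z - 5*a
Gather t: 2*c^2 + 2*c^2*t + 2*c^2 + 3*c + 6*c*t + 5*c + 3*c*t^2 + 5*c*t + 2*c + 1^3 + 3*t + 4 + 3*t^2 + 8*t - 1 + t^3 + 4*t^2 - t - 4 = 4*c^2 + 10*c + t^3 + t^2*(3*c + 7) + t*(2*c^2 + 11*c + 10)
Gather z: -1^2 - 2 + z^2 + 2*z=z^2 + 2*z - 3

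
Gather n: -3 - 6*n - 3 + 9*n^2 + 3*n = 9*n^2 - 3*n - 6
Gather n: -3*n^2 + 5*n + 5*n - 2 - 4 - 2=-3*n^2 + 10*n - 8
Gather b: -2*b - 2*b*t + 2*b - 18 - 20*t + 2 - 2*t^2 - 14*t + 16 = -2*b*t - 2*t^2 - 34*t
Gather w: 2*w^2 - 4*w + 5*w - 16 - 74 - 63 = 2*w^2 + w - 153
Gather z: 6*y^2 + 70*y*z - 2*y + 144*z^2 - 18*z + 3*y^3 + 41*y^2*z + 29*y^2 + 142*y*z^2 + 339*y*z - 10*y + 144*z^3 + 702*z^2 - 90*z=3*y^3 + 35*y^2 - 12*y + 144*z^3 + z^2*(142*y + 846) + z*(41*y^2 + 409*y - 108)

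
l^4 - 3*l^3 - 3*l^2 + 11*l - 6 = (l - 3)*(l - 1)^2*(l + 2)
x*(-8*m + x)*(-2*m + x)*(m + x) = 16*m^3*x + 6*m^2*x^2 - 9*m*x^3 + x^4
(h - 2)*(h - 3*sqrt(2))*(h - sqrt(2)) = h^3 - 4*sqrt(2)*h^2 - 2*h^2 + 6*h + 8*sqrt(2)*h - 12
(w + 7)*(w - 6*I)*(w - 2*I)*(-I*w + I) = -I*w^4 - 8*w^3 - 6*I*w^3 - 48*w^2 + 19*I*w^2 + 56*w + 72*I*w - 84*I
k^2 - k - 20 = (k - 5)*(k + 4)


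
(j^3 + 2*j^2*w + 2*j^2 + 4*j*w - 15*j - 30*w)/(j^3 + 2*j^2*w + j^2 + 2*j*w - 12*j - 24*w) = (j + 5)/(j + 4)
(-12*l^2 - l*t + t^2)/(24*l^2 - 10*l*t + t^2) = (3*l + t)/(-6*l + t)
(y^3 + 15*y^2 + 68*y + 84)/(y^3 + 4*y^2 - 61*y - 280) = (y^2 + 8*y + 12)/(y^2 - 3*y - 40)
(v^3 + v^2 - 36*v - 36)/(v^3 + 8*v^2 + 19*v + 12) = (v^2 - 36)/(v^2 + 7*v + 12)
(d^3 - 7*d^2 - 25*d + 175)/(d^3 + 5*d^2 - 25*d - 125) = (d - 7)/(d + 5)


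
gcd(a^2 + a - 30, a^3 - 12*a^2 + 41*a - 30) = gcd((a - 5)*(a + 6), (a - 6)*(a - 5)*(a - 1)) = a - 5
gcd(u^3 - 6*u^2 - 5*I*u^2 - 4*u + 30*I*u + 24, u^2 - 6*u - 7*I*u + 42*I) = u - 6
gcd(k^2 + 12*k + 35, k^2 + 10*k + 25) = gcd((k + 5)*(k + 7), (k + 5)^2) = k + 5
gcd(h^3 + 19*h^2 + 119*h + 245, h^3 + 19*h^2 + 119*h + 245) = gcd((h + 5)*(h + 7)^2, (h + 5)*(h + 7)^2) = h^3 + 19*h^2 + 119*h + 245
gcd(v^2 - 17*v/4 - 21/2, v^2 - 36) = v - 6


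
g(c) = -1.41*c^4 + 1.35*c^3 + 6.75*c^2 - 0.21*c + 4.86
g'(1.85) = 2.92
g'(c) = -5.64*c^3 + 4.05*c^2 + 13.5*c - 0.21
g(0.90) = 10.20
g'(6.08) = -1036.04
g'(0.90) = 11.11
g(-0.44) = 6.09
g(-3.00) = -84.42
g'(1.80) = 4.32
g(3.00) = -12.78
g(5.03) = -556.20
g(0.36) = 5.70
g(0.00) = 4.86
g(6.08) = -1370.26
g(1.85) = 19.61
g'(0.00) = -0.21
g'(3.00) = -75.54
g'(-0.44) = -4.89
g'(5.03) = -547.60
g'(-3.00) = 148.02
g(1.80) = 19.42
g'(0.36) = 4.91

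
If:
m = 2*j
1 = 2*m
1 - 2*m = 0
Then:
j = 1/4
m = 1/2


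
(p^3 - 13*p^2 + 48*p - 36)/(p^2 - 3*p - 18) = (p^2 - 7*p + 6)/(p + 3)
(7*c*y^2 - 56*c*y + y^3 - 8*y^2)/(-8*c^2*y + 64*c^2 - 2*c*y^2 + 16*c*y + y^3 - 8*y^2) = y*(7*c + y)/(-8*c^2 - 2*c*y + y^2)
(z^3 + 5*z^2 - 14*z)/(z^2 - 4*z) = (z^2 + 5*z - 14)/(z - 4)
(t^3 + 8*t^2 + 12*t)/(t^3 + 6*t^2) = (t + 2)/t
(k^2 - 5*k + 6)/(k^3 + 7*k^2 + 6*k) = (k^2 - 5*k + 6)/(k*(k^2 + 7*k + 6))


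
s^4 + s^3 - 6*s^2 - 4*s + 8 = (s - 2)*(s - 1)*(s + 2)^2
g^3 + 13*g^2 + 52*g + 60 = (g + 2)*(g + 5)*(g + 6)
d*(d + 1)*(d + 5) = d^3 + 6*d^2 + 5*d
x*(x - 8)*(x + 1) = x^3 - 7*x^2 - 8*x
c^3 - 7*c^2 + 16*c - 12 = (c - 3)*(c - 2)^2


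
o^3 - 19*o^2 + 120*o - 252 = (o - 7)*(o - 6)^2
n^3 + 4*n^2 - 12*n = n*(n - 2)*(n + 6)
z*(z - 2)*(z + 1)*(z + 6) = z^4 + 5*z^3 - 8*z^2 - 12*z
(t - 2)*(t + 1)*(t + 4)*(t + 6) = t^4 + 9*t^3 + 12*t^2 - 44*t - 48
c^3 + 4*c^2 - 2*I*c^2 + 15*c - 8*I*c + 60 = (c + 4)*(c - 5*I)*(c + 3*I)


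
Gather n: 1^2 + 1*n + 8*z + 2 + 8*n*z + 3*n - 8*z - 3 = n*(8*z + 4)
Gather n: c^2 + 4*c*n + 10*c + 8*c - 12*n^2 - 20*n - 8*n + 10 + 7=c^2 + 18*c - 12*n^2 + n*(4*c - 28) + 17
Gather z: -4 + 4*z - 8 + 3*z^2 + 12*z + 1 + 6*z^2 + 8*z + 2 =9*z^2 + 24*z - 9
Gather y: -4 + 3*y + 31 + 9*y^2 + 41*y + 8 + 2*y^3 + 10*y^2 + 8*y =2*y^3 + 19*y^2 + 52*y + 35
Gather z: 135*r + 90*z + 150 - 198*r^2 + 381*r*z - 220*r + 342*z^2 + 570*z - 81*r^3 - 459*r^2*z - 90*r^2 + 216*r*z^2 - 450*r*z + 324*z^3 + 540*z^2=-81*r^3 - 288*r^2 - 85*r + 324*z^3 + z^2*(216*r + 882) + z*(-459*r^2 - 69*r + 660) + 150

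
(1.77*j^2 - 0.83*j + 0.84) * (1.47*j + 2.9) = 2.6019*j^3 + 3.9129*j^2 - 1.1722*j + 2.436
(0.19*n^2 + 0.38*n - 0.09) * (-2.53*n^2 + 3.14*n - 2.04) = -0.4807*n^4 - 0.3648*n^3 + 1.0333*n^2 - 1.0578*n + 0.1836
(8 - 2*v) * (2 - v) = 2*v^2 - 12*v + 16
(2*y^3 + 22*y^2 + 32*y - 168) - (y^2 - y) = 2*y^3 + 21*y^2 + 33*y - 168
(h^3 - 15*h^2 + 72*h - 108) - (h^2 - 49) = h^3 - 16*h^2 + 72*h - 59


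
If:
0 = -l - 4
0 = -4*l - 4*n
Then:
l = -4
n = 4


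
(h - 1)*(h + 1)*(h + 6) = h^3 + 6*h^2 - h - 6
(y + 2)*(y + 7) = y^2 + 9*y + 14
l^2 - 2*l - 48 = (l - 8)*(l + 6)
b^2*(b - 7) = b^3 - 7*b^2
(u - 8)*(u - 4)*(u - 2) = u^3 - 14*u^2 + 56*u - 64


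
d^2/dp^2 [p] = 0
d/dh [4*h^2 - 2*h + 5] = 8*h - 2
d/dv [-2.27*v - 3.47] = -2.27000000000000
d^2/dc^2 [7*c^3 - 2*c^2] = 42*c - 4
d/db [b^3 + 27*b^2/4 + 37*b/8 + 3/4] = 3*b^2 + 27*b/2 + 37/8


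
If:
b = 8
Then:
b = 8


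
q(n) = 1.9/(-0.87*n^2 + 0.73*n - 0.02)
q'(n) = 1.9*(1.74*n - 0.73)/(-0.87*n^2 + 0.73*n - 0.02)^2 = (3.306*n - 1.387)/(0.87*n^2 - 0.73*n + 0.02)^2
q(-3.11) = -0.18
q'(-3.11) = -0.10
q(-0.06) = -28.39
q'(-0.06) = -353.88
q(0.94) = -18.53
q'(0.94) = 163.67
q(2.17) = -0.75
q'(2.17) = 0.90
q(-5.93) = -0.05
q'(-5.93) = -0.02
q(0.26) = 17.12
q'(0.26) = -42.82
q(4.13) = -0.16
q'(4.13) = 0.09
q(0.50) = 14.90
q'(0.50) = 16.36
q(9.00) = -0.03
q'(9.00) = 0.01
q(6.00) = -0.07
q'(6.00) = 0.03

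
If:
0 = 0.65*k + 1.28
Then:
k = -1.97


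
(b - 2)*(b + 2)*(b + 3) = b^3 + 3*b^2 - 4*b - 12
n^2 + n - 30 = (n - 5)*(n + 6)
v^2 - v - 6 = (v - 3)*(v + 2)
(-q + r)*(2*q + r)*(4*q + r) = -8*q^3 + 2*q^2*r + 5*q*r^2 + r^3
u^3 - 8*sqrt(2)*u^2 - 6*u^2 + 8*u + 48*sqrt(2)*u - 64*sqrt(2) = (u - 4)*(u - 2)*(u - 8*sqrt(2))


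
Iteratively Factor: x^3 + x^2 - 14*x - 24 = (x + 3)*(x^2 - 2*x - 8) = (x - 4)*(x + 3)*(x + 2)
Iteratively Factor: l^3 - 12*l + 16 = (l + 4)*(l^2 - 4*l + 4) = (l - 2)*(l + 4)*(l - 2)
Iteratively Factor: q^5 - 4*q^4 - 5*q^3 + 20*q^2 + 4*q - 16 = (q - 2)*(q^4 - 2*q^3 - 9*q^2 + 2*q + 8) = (q - 2)*(q - 1)*(q^3 - q^2 - 10*q - 8) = (q - 2)*(q - 1)*(q + 2)*(q^2 - 3*q - 4) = (q - 2)*(q - 1)*(q + 1)*(q + 2)*(q - 4)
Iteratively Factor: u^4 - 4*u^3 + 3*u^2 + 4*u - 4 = (u - 2)*(u^3 - 2*u^2 - u + 2) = (u - 2)^2*(u^2 - 1) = (u - 2)^2*(u + 1)*(u - 1)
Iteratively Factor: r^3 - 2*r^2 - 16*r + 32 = (r + 4)*(r^2 - 6*r + 8) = (r - 4)*(r + 4)*(r - 2)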